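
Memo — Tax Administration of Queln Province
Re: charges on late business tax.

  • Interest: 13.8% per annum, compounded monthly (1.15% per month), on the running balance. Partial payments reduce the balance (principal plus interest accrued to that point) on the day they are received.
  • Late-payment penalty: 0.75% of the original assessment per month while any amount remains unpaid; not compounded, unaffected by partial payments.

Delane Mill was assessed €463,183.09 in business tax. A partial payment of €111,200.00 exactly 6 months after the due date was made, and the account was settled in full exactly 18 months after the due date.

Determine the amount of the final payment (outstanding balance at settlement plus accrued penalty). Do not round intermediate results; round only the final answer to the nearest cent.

Balance at month 6: €463,183.0900 × (1 + 0.0115)^6 = €496,075.7736…
After €111,200.00 payment: €496,075.7736… − €111,200.00 = €384,875.7736…
Balance at month 18: €384,875.7736… × (1 + 0.0115)^12 = €441,480.1893…
Penalty: 18 × 0.75% × €463,183.09 = €62,529.72…
Final settlement = outstanding balance + penalty = €441,480.1893… + €62,529.72… = €504,009.91

€504,009.91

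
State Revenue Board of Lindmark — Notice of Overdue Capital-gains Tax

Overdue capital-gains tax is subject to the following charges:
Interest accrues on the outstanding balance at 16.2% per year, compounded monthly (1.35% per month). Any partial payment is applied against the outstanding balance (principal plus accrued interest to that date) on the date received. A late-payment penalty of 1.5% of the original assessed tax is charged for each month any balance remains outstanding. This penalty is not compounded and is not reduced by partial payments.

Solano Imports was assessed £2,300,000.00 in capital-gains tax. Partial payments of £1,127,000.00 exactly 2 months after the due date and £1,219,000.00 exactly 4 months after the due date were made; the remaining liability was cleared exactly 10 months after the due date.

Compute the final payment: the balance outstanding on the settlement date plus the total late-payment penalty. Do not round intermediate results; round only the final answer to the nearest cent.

Balance at month 2: £2,300,000.0000 × (1 + 0.0135)^2 = £2,362,519.1750
After £1,127,000.00 payment: £2,362,519.1750 − £1,127,000.00 = £1,235,519.1750
Balance at month 4: £1,235,519.1750 × (1 + 0.0135)^2 = £1,269,103.3661…
After £1,219,000.00 payment: £1,269,103.3661… − £1,219,000.00 = £50,103.3661…
Balance at month 10: £50,103.3661… × (1 + 0.0135)^6 = £54,301.1994…
Penalty: 10 × 1.5% × £2,300,000.00 = £345,000.00
Final settlement = outstanding balance + penalty = £54,301.1994… + £345,000.00 = £399,301.20

£399,301.20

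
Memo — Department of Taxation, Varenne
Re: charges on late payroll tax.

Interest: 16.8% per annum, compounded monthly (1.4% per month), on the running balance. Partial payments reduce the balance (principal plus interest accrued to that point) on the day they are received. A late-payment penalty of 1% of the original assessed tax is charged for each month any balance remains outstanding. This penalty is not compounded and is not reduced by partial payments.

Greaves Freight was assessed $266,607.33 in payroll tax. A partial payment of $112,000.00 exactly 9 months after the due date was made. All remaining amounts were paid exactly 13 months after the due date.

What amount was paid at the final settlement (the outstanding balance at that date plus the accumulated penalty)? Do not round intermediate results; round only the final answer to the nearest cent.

Balance at month 9: $266,607.3300 × (1 + 0.014)^9 = $302,143.7956…
After $112,000.00 payment: $302,143.7956… − $112,000.00 = $190,143.7956…
Balance at month 13: $190,143.7956… × (1 + 0.014)^4 = $201,017.5515…
Penalty: 13 × 1% × $266,607.33 = $34,658.95…
Final settlement = outstanding balance + penalty = $201,017.5515… + $34,658.95… = $235,676.50

$235,676.50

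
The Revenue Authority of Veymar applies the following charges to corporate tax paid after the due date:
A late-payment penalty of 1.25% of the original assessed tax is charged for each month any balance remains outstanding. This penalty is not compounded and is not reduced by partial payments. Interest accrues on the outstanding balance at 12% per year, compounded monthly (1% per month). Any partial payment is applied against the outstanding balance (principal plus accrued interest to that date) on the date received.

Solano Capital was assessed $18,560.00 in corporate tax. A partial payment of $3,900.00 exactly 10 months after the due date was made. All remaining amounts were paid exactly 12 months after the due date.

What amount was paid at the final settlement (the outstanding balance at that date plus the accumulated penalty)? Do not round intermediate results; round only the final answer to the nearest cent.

$19,719.48

Balance at month 10: $18,560.0000 × (1 + 0.01)^10 = $20,501.7866…
After $3,900.00 payment: $20,501.7866… − $3,900.00 = $16,601.7866…
Balance at month 12: $16,601.7866… × (1 + 0.01)^2 = $16,935.4826…
Penalty: 12 × 1.25% × $18,560.00 = $2,784.00
Final settlement = outstanding balance + penalty = $16,935.4826… + $2,784.00 = $19,719.48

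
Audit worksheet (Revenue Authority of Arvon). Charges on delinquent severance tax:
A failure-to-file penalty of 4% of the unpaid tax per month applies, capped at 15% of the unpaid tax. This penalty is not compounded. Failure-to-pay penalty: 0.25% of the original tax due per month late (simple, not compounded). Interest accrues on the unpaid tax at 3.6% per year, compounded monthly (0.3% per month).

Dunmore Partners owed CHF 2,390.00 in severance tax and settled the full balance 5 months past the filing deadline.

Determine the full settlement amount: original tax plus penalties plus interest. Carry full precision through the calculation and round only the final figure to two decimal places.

Failure-to-file: 5 × 4% × CHF 2,390.00 = CHF 478.00, capped at 15% × CHF 2,390.00 = CHF 358.50
Failure-to-pay penalty: 5 × 0.25% × CHF 2,390.00 = CHF 29.88…
Interest: CHF 2,390.00 × ((1 + 0.003)^5 − 1) = CHF 2,390.00 × 0.0150903… = CHF 36.0657…
Total = CHF 2,390.00 + CHF 388.3750 + CHF 36.0657… = CHF 2,814.44

CHF 2,814.44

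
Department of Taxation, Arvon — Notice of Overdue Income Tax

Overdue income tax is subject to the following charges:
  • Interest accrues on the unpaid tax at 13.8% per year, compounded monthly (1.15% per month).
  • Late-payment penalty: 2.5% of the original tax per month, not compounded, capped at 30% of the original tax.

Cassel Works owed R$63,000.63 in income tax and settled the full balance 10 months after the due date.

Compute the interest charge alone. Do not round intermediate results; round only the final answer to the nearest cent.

Interest: R$63,000.63 × ((1 + 0.0115)^10 − 1) = R$63,000.63 × 0.1211375… = R$7,631.7375…

R$7,631.74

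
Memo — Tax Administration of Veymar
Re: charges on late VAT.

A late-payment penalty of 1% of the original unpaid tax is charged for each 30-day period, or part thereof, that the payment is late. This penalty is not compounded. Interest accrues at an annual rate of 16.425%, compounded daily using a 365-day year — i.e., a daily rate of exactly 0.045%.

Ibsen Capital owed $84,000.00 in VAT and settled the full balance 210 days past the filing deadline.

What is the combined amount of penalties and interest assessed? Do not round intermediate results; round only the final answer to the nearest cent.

Penalty periods: ⌈210/30⌉ = 7; penalty = 7 × 1% × $84,000.00 = $5,880.00
Interest: $84,000.00 × ((1 + 0.00045)^210 − 1) = $84,000.00 × 0.09908580… = $8,323.2072…
Penalties + interest = $5,880.0000 + $8,323.2072… = $14,203.21

$14,203.21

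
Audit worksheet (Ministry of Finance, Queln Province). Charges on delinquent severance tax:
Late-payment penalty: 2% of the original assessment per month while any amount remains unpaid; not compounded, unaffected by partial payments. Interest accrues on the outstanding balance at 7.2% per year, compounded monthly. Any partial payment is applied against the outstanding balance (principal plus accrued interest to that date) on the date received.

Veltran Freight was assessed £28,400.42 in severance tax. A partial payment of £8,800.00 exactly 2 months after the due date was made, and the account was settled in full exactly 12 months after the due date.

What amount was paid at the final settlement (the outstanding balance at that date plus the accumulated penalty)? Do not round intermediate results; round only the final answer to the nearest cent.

Monthly rate = 7.2% ÷ 12 = 0.6%
Balance at month 2: £28,400.4200 × (1 + 0.006)^2 = £28,742.2475…
After £8,800.00 payment: £28,742.2475… − £8,800.00 = £19,942.2475…
Balance at month 12: £19,942.2475… × (1 + 0.006)^10 = £21,171.6111…
Penalty: 12 × 2% × £28,400.42 = £6,816.10…
Final settlement = outstanding balance + penalty = £21,171.6111… + £6,816.10… = £27,987.71

£27,987.71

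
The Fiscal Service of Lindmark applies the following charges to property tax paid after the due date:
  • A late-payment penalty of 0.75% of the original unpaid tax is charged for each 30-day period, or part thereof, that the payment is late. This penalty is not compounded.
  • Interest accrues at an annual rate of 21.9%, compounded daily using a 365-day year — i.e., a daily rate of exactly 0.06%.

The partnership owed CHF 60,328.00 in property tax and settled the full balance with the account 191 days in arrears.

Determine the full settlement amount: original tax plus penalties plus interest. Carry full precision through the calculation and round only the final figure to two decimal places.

CHF 70,818.21

Penalty periods: ⌈191/30⌉ = 7; penalty = 7 × 0.75% × CHF 60,328.00 = CHF 3,167.22
Interest: CHF 60,328.00 × ((1 + 0.0006)^191 − 1) = CHF 60,328.00 × 0.12138624… = CHF 7,322.9891…
Total = CHF 60,328.00 + CHF 3,167.2200 + CHF 7,322.9891… = CHF 70,818.21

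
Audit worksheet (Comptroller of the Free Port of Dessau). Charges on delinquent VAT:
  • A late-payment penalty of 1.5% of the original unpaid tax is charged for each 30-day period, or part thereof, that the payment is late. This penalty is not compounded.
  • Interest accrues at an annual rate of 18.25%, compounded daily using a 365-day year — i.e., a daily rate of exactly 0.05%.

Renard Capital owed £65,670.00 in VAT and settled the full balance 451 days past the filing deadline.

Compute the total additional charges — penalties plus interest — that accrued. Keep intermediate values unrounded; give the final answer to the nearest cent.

Penalty periods: ⌈451/30⌉ = 16; penalty = 16 × 1.5% × £65,670.00 = £15,760.80
Interest: £65,670.00 × ((1 + 0.0005)^451 − 1) = £65,670.00 × 0.25287842… = £16,606.5261…
Penalties + interest = £15,760.8000 + £16,606.5261… = £32,367.33

£32,367.33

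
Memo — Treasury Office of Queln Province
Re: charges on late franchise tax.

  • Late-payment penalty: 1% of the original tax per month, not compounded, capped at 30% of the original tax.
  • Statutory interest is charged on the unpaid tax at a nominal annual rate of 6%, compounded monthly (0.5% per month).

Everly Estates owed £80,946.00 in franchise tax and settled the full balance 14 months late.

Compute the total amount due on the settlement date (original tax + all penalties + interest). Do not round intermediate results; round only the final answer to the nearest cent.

Penalty: 14 × 1% × £80,946.00 = £11,332.44 (below the 30% cap of £24,283.80)
Interest: £80,946.00 × ((1 + 0.005)^14 − 1) = £80,946.00 × 0.0723211… = £5,854.1063…
Total = £80,946.00 + £11,332.4400 + £5,854.1063… = £98,132.55

£98,132.55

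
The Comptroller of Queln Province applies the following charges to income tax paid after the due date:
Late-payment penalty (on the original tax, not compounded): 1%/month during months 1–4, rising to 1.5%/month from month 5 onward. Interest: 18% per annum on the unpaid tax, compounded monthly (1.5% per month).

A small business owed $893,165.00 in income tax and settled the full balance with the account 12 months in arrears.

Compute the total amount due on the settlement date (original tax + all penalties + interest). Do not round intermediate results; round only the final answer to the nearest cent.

Penalty, months 1–4: 4 × 1% × $893,165.00 = $35,726.60
Penalty, months 5–12: 8 × 1.5% × $893,165.00 = $107,179.80
Interest: $893,165.00 × ((1 + 0.015)^12 − 1) = $893,165.00 × 0.1956182… = $174,719.3041…
Total = $893,165.00 + $142,906.4000 + $174,719.3041… = $1,210,790.70

$1,210,790.70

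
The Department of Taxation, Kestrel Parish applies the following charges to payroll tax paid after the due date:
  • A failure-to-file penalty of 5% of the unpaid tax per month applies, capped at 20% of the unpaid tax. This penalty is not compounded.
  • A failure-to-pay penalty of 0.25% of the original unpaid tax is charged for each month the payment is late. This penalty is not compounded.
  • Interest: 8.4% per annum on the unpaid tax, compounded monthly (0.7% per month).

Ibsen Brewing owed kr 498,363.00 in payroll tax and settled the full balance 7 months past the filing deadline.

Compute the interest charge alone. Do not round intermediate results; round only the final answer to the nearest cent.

Interest: kr 498,363.00 × ((1 + 0.007)^7 − 1) = kr 498,363.00 × 0.0500411… = kr 24,938.6274…

kr 24,938.63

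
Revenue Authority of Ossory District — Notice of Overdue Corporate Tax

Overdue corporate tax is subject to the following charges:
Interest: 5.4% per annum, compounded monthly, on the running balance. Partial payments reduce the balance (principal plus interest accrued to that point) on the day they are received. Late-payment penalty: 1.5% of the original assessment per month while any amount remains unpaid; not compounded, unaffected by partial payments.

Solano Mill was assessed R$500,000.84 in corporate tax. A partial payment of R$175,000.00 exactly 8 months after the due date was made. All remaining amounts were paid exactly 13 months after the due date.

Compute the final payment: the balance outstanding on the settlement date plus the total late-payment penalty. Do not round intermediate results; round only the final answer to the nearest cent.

R$448,580.89

Monthly rate = 5.4% ÷ 12 = 0.45%
Balance at month 8: R$500,000.8400 × (1 + 0.0045)^8 = R$518,286.9366…
After R$175,000.00 payment: R$518,286.9366… − R$175,000.00 = R$343,286.9366…
Balance at month 13: R$343,286.9366… × (1 + 0.0045)^5 = R$351,080.7218…
Penalty: 13 × 1.5% × R$500,000.84 = R$97,500.16…
Final settlement = outstanding balance + penalty = R$351,080.7218… + R$97,500.16… = R$448,580.89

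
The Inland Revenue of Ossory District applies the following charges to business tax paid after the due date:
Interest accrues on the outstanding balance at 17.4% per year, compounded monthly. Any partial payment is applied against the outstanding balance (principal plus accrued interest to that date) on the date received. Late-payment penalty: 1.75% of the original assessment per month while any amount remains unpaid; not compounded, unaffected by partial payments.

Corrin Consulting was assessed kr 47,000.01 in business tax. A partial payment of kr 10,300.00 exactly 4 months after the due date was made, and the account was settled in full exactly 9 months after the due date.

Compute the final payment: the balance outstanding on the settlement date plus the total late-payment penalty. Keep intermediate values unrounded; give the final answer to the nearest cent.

Monthly rate = 17.4% ÷ 12 = 1.45%
Balance at month 4: kr 47,000.0100 × (1 + 0.0145)^4 = kr 49,785.8763…
After kr 10,300.00 payment: kr 49,785.8763… − kr 10,300.00 = kr 39,485.8763…
Balance at month 9: kr 39,485.8763… × (1 + 0.0145)^5 = kr 42,432.8339…
Penalty: 9 × 1.75% × kr 47,000.01 = kr 7,402.50…
Final settlement = outstanding balance + penalty = kr 42,432.8339… + kr 7,402.50… = kr 49,835.34

kr 49,835.34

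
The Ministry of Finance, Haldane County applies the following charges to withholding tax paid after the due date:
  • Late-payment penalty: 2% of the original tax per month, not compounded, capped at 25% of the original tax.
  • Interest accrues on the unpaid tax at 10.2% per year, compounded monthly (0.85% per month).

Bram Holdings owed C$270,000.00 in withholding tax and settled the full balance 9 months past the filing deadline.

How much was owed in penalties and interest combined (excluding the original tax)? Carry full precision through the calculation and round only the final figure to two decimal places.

Penalty: 9 × 2% × C$270,000.00 = C$48,600.00 (below the 25% cap of C$67,500.00)
Interest: C$270,000.00 × ((1 + 0.0085)^9 − 1) = C$270,000.00 × 0.0791532… = C$21,371.3775…
Penalties + interest = C$48,600.0000 + C$21,371.3775… = C$69,971.38

C$69,971.38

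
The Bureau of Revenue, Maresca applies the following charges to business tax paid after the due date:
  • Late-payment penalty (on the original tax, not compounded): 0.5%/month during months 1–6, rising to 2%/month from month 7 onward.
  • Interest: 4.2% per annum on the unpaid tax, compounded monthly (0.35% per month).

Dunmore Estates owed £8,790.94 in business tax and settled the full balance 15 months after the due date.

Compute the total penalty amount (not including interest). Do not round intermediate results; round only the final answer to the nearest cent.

Penalty, months 1–6: 6 × 0.5% × £8,790.94 = £263.73…
Penalty, months 7–15: 9 × 2% × £8,790.94 = £1,582.37…
Total penalty = £263.73… + £1,582.37… = £1,846.10

£1,846.10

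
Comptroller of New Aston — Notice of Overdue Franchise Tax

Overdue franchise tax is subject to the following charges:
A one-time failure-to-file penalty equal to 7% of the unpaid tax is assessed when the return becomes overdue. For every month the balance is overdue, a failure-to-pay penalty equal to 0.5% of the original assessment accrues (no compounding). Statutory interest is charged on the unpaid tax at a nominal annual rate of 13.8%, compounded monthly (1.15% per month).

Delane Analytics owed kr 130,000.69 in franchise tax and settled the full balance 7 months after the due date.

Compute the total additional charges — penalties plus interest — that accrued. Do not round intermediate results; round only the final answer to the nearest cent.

kr 24,483.17

Failure-to-file penalty: 7% × kr 130,000.69 = kr 9,100.05…
Failure-to-pay penalty = 0.5% × kr 130,000.69 × 7 mo = kr 4,550.02…
Interest: kr 130,000.69 × ((1 + 0.0115)^7 − 1) = kr 130,000.69 × 0.0833311… = kr 10,833.1001…
Penalties + interest = kr 13,650.0725… + kr 10,833.1001… = kr 24,483.17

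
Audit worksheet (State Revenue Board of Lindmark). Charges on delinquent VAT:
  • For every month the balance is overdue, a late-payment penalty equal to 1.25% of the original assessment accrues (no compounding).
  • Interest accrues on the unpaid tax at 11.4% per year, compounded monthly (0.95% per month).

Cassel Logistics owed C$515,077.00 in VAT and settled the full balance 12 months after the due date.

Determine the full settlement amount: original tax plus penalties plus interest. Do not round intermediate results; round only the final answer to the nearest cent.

C$654,224.65

Late-payment penalty = 1.25% × C$515,077.00 × 12 mo = C$77,261.55
Interest: C$515,077.00 × ((1 + 0.0095)^12 − 1) = C$515,077.00 × 0.1201492… = C$61,886.0979…
Total = C$515,077.00 + C$77,261.5500 + C$61,886.0979… = C$654,224.65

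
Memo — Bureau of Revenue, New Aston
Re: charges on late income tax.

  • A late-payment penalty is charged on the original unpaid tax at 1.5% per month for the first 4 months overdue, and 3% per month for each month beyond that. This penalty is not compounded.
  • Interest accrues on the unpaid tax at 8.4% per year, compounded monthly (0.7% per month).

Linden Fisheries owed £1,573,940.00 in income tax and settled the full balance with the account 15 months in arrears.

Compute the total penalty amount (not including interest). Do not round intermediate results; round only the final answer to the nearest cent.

£613,836.60

Penalty, months 1–4: 4 × 1.5% × £1,573,940.00 = £94,436.40
Penalty, months 5–15: 11 × 3% × £1,573,940.00 = £519,400.20
Total penalty = £94,436.40 + £519,400.20 = £613,836.60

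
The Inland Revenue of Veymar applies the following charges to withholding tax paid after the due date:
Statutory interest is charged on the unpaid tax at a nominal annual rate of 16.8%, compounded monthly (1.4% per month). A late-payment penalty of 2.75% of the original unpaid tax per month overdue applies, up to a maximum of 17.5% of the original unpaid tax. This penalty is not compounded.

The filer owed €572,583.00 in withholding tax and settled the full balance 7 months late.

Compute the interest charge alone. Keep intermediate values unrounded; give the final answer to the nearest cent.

Interest: €572,583.00 × ((1 + 0.014)^7 − 1) = €572,583.00 × 0.1022134… = €58,525.6529…

€58,525.65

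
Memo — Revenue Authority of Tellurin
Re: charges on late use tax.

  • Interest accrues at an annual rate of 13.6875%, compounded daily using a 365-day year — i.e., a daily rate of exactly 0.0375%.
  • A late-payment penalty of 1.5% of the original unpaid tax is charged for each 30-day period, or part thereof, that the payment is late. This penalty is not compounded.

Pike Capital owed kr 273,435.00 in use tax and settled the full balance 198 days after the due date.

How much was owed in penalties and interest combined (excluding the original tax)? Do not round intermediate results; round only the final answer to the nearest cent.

Penalty periods: ⌈198/30⌉ = 7; penalty = 7 × 1.5% × kr 273,435.00 = kr 28,710.68…
Interest: kr 273,435.00 × ((1 + 0.000375)^198 − 1) = kr 273,435.00 × 0.07706105… = kr 21,071.1881…
Penalties + interest = kr 28,710.6750 + kr 21,071.1881… = kr 49,781.86

kr 49,781.86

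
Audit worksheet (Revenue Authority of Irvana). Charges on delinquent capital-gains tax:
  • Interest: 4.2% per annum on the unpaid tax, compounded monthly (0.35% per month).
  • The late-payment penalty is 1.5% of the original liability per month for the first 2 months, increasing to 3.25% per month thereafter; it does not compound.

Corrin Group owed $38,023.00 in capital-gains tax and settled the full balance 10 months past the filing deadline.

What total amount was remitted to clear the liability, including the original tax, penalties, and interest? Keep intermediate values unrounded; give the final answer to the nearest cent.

Penalty, months 1–2: 2 × 1.5% × $38,023.00 = $1,140.69
Penalty, months 3–10: 8 × 3.25% × $38,023.00 = $9,885.98
Interest: $38,023.00 × ((1 + 0.0035)^10 − 1) = $38,023.00 × 0.0355564… = $1,351.9620…
Total = $38,023.00 + $11,026.6700 + $1,351.9620… = $50,401.63

$50,401.63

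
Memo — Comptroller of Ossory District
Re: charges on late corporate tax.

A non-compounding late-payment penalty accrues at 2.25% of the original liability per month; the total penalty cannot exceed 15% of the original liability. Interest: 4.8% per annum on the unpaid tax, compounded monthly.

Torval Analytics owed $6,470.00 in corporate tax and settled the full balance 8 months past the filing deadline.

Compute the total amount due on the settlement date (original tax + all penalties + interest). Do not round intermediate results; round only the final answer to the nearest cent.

$7,650.46

Penalty (uncapped): 8 × 2.25% × $6,470.00 = $1,164.60; cap = 15% × $6,470.00 = $970.50 → penalty = $970.50
Interest (4.8%/yr ÷ 12 = 0.4%/month): $6,470.00 × ((1 + 0.004)^8 − 1) = $209.9619…
Total = $6,470.00 + $970.5000 + $209.9619… = $7,650.46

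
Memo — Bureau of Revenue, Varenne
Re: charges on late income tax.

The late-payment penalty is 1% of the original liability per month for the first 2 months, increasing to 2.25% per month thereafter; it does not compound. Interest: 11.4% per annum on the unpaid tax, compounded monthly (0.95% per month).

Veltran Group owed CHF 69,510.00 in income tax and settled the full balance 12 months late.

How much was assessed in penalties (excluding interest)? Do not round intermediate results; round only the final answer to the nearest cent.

CHF 17,029.95

Penalty, months 1–2: 2 × 1% × CHF 69,510.00 = CHF 1,390.20
Penalty, months 3–12: 10 × 2.25% × CHF 69,510.00 = CHF 15,639.75
Total penalty = CHF 1,390.20 + CHF 15,639.75 = CHF 17,029.95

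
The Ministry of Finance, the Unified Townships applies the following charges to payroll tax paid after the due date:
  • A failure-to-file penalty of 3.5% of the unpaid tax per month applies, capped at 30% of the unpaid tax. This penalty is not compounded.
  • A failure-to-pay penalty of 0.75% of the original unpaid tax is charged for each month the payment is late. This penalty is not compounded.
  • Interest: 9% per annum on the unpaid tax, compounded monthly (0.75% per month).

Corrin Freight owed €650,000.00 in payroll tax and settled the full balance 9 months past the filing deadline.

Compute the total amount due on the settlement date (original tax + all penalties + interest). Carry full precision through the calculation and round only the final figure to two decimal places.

€934,089.55

Failure-to-file: 9 × 3.5% × €650,000.00 = €204,750.00, capped at 30% × €650,000.00 = €195,000.00
Failure-to-pay penalty: 9 × 0.75% × €650,000.00 = €43,875.00
Interest: €650,000.00 × ((1 + 0.0075)^9 − 1) = €650,000.00 × 0.0695608… = €45,214.5455…
Total = €650,000.00 + €238,875.0000 + €45,214.5455… = €934,089.55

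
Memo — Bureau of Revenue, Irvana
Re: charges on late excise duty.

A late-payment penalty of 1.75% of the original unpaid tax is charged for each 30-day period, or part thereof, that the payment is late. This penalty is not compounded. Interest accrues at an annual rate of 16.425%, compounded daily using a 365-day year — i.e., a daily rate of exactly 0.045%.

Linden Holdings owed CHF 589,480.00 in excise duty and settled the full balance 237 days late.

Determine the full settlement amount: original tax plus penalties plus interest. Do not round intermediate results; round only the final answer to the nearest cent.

CHF 738,334.37

Penalty periods: ⌈237/30⌉ = 8; penalty = 8 × 1.75% × CHF 589,480.00 = CHF 82,527.20
Interest: CHF 589,480.00 × ((1 + 0.00045)^237 − 1) = CHF 589,480.00 × 0.11251811… = CHF 66,327.1738…
Total = CHF 589,480.00 + CHF 82,527.2000 + CHF 66,327.1738… = CHF 738,334.37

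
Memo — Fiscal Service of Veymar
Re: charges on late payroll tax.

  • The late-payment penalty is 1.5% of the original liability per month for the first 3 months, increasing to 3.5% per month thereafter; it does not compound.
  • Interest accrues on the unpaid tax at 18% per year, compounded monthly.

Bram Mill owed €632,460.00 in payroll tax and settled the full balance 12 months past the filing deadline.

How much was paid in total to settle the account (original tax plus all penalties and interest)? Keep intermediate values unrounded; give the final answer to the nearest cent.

€983,866.27

Penalty, months 1–3: 3 × 1.5% × €632,460.00 = €28,460.70
Penalty, months 4–12: 9 × 3.5% × €632,460.00 = €199,224.90
Interest (18%/yr ÷ 12 = 1.5%/month): €632,460.00 × ((1 + 0.015)^12 − 1) = €123,720.6687…
Total = €632,460.00 + €227,685.6000 + €123,720.6687… = €983,866.27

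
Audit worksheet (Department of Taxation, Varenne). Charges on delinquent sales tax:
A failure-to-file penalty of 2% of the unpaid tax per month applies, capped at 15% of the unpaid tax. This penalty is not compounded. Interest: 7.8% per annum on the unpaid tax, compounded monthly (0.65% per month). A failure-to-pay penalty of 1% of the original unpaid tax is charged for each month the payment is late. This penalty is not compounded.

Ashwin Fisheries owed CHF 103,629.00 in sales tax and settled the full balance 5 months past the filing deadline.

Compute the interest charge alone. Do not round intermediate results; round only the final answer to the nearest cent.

Interest: CHF 103,629.00 × ((1 + 0.0065)^5 − 1) = CHF 103,629.00 × 0.0329253… = CHF 3,412.0113…

CHF 3,412.01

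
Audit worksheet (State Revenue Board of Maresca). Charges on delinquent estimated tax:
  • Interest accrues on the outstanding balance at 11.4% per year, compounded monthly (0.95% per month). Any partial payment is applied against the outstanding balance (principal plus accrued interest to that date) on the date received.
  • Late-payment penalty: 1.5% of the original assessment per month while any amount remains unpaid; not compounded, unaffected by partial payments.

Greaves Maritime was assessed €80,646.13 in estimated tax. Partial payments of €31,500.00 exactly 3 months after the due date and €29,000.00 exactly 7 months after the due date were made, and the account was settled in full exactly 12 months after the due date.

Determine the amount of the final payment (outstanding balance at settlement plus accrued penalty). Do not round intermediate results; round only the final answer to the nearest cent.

Balance at month 3: €80,646.1300 × (1 + 0.0095)^3 = €82,966.4488…
After €31,500.00 payment: €82,966.4488… − €31,500.00 = €51,466.4488…
Balance at month 7: €51,466.4488… × (1 + 0.0095)^4 = €53,450.2198…
After €29,000.00 payment: €53,450.2198… − €29,000.00 = €24,450.2198…
Balance at month 12: €24,450.2198… × (1 + 0.0095)^5 = €25,633.8822…
Penalty: 12 × 1.5% × €80,646.13 = €14,516.30…
Final settlement = outstanding balance + penalty = €25,633.8822… + €14,516.30… = €40,150.19

€40,150.19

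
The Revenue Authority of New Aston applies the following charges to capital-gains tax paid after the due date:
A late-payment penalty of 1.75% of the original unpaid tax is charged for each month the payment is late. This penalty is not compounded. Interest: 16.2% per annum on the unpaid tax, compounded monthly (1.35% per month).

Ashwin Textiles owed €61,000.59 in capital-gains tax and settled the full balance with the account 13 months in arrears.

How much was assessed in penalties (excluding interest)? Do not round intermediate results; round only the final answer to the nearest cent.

€13,877.63

Late-payment penalty: 13 × 1.75% × €61,000.59 = €13,877.63…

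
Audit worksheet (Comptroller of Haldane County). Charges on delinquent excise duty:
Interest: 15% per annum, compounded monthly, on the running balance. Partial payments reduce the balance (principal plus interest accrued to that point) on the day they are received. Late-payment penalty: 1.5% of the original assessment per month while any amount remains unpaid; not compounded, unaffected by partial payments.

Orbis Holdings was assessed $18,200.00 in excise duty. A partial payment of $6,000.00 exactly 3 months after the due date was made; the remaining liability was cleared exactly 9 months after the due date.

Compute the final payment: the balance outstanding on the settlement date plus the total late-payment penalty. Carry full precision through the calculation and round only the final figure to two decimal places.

Monthly rate = 15% ÷ 12 = 1.25%
Balance at month 3: $18,200.0000 × (1 + 0.0125)^3 = $18,891.0668…
After $6,000.00 payment: $18,891.0668… − $6,000.00 = $12,891.0668…
Balance at month 9: $12,891.0668… × (1 + 0.0125)^6 = $13,888.6185…
Penalty: 9 × 1.5% × $18,200.00 = $2,457.00
Final settlement = outstanding balance + penalty = $13,888.6185… + $2,457.00 = $16,345.62

$16,345.62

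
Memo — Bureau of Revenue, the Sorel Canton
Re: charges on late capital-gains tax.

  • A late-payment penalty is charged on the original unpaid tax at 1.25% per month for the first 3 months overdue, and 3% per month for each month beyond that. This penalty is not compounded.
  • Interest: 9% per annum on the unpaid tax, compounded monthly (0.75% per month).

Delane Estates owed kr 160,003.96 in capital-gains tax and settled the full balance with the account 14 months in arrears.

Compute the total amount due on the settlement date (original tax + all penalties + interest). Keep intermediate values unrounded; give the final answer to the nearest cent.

Penalty, months 1–3: 3 × 1.25% × kr 160,003.96 = kr 6,000.15…
Penalty, months 4–14: 11 × 3% × kr 160,003.96 = kr 52,801.31…
Interest: kr 160,003.96 × ((1 + 0.0075)^14 − 1) = kr 160,003.96 × 0.1102755… = kr 17,644.5211…
Total = kr 160,003.96 + kr 58,801.4553 + kr 17,644.5211… = kr 236,449.94

kr 236,449.94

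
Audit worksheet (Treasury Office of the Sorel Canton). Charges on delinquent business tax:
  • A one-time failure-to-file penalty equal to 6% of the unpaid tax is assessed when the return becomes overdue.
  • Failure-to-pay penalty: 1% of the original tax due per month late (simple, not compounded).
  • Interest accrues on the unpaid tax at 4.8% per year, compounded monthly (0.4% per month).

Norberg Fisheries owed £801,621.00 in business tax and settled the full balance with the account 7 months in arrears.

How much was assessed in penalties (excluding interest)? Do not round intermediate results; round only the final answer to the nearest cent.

Failure-to-file penalty: 6% × £801,621.00 = £48,097.26
Failure-to-pay penalty = 1% × £801,621.00 × 7 mo = £56,113.47
Total penalty = £48,097.26 + £56,113.47 = £104,210.73

£104,210.73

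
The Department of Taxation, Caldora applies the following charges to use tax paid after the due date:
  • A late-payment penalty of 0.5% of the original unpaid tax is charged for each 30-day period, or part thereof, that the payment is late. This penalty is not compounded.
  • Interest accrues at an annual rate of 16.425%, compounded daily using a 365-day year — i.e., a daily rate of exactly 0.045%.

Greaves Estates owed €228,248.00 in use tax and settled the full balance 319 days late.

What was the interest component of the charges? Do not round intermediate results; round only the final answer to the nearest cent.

Interest: €228,248.00 × ((1 + 0.00045)^319 − 1) = €228,248.00 × 0.15432725… = €35,224.8873…

€35,224.89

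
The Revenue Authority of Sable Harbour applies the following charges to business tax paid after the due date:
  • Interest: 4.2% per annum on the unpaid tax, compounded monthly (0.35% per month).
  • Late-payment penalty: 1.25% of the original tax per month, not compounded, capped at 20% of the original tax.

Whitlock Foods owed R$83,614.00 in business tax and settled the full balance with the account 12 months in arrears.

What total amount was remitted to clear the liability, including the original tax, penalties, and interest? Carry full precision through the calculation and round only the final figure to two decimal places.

R$99,736.28

Penalty: 12 × 1.25% × R$83,614.00 = R$12,542.10 (below the 20% cap of R$16,722.80)
Interest: R$83,614.00 × ((1 + 0.0035)^12 − 1) = R$83,614.00 × 0.0428180… = R$3,580.1849…
Total = R$83,614.00 + R$12,542.1000 + R$3,580.1849… = R$99,736.28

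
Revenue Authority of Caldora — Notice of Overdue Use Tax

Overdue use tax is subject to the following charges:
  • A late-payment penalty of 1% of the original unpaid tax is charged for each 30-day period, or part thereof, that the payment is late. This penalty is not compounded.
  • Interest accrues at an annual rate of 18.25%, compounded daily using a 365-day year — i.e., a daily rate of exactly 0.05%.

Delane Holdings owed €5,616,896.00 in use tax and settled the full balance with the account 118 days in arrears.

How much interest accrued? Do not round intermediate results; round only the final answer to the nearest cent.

Interest: €5,616,896.00 × ((1 + 0.0005)^118 − 1) = €5,616,896.00 × 0.06075960… = €341,280.3521…

€341,280.35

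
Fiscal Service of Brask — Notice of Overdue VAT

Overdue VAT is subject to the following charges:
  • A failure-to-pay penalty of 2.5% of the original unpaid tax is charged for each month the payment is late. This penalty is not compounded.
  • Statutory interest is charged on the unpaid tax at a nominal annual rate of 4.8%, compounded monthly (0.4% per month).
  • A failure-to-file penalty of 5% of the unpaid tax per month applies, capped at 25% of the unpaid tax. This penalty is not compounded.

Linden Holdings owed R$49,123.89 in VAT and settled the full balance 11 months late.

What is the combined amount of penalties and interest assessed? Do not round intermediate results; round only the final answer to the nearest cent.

Failure-to-file: 11 × 5% × R$49,123.89 = R$27,018.14…, capped at 25% × R$49,123.89 = R$12,280.97…
Failure-to-pay penalty: 11 × 2.5% × R$49,123.89 = R$13,509.07…
Interest: R$49,123.89 × ((1 + 0.004)^11 − 1) = R$49,123.89 × 0.0448906… = R$2,205.2031…
Penalties + interest = R$25,790.0423… + R$2,205.2031… = R$27,995.25

R$27,995.25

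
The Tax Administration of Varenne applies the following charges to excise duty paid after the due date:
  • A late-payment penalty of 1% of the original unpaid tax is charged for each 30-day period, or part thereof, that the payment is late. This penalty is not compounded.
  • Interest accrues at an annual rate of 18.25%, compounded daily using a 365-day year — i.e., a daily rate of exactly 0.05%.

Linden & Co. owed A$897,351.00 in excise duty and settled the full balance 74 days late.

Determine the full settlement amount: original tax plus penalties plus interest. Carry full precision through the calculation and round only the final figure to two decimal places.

A$958,086.79

Penalty periods: ⌈74/30⌉ = 3; penalty = 3 × 1% × A$897,351.00 = A$26,920.53
Interest: A$897,351.00 × ((1 + 0.0005)^74 − 1) = A$897,351.00 × 0.03768343… = A$33,815.2595…
Total = A$897,351.00 + A$26,920.5300 + A$33,815.2595… = A$958,086.79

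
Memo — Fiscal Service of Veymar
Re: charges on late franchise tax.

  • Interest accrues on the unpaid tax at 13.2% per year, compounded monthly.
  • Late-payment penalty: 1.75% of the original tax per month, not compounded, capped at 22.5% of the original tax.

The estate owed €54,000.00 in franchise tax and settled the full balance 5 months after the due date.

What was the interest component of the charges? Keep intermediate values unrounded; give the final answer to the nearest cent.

Interest (13.2%/yr ÷ 12 = 1.1%/month): €54,000.00 × ((1 + 0.011)^5 − 1) = €3,036.0627…

€3,036.06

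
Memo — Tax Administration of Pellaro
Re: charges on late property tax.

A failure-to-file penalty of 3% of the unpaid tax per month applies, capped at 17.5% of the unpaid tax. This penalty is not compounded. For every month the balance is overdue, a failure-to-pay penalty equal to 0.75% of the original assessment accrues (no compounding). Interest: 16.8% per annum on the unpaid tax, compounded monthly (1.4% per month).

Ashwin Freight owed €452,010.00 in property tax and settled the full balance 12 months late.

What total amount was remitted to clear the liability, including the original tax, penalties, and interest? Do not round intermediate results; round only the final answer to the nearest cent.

Failure-to-file: 12 × 3% × €452,010.00 = €162,723.60, capped at 17.5% × €452,010.00 = €79,101.75
Failure-to-pay penalty = 0.75% × €452,010.00 × 12 mo = €40,680.90
Interest: €452,010.00 × ((1 + 0.014)^12 − 1) = €452,010.00 × 0.1815591… = €82,066.5419…
Total = €452,010.00 + €119,782.6500 + €82,066.5419… = €653,859.19

€653,859.19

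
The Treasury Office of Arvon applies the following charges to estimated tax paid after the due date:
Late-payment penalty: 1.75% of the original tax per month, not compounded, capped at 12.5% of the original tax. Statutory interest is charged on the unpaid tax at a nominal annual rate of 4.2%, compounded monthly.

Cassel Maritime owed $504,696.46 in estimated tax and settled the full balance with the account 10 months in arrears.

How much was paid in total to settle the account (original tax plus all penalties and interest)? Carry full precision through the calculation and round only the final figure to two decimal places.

Penalty (uncapped): 10 × 1.75% × $504,696.46 = $88,321.88…; cap = 12.5% × $504,696.46 = $63,087.06… → penalty = $63,087.06…
Interest (4.2%/yr ÷ 12 = 0.35%/month): $504,696.46 × ((1 + 0.0035)^10 − 1) = $17,945.2027…
Total = $504,696.46 + $63,087.0575 + $17,945.2027… = $585,728.72

$585,728.72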